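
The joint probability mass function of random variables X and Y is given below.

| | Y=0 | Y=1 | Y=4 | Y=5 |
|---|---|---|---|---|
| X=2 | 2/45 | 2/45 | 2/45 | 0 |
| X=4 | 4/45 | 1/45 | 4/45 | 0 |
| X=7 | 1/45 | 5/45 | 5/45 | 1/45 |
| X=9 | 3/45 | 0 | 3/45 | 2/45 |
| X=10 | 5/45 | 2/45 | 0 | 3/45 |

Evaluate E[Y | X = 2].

5/3

P(X = 2) = 2/15.
Σ Y·P over the event = 0·(2/45) + 1·(2/45) + 4·(2/45) = 2/9.
E[Y | X = 2] = (2/9) / (2/15) = 5/3.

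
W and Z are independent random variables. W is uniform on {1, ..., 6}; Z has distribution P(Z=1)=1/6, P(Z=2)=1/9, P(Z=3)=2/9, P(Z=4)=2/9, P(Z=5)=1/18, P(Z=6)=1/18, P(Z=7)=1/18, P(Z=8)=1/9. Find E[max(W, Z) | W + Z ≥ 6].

P(W + Z ≥ 6) = 13/18.
Summing max(W,Z)·P(x,y) over outcomes with W + Z ≥ 6 gives 4.
E[max(W, Z) | W + Z ≥ 6] = (4) / (13/18) = 72/13.

72/13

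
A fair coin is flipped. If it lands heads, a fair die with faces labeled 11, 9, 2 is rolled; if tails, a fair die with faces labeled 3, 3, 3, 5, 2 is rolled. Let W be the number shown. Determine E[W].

79/15

E[W | heads] = (11+9+2)/3 = 22/3.
E[W | tails] = (3+3+3+5+2)/5 = 16/5.
By the law of total expectation,
E[W] = (1/2)·(22/3) + (1/2)·(16/5) = 79/15.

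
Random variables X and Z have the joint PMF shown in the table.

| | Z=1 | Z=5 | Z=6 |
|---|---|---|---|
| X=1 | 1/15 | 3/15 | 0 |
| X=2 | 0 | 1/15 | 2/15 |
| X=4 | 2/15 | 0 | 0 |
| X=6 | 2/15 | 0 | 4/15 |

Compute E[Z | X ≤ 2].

33/7

P(X ≤ 2) = 7/15.
Σ Z·P over the event = 1·(1/15) + 5·(3/15) + 5·(1/15) + 6·(2/15) = 11/5.
E[Z | X ≤ 2] = (11/5) / (7/15) = 33/7.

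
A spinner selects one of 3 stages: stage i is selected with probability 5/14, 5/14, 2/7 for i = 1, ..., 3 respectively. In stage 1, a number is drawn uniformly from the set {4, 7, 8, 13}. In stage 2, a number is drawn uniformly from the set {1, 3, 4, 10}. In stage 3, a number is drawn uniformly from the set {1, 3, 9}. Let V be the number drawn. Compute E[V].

E[V | stage 1] = (4+7+8+13)/4 = 8.
E[V | stage 2] = (1+3+4+10)/4 = 9/2.
E[V | stage 3] = (1+3+9)/3 = 13/3.
By the law of total expectation,
E[V] = (5/14)·(8) + (5/14)·(9/2) + (2/7)·(13/3) = 479/84.

479/84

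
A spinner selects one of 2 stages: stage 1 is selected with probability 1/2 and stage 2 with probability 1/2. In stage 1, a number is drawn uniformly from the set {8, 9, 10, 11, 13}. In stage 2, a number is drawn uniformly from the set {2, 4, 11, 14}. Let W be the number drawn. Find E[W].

E[W | stage 1] = (8+9+10+11+13)/5 = 51/5.
E[W | stage 2] = (2+4+11+14)/4 = 31/4.
E[W] = (1/2)·(51/5) + (1/2)·(31/4) = 359/40.

359/40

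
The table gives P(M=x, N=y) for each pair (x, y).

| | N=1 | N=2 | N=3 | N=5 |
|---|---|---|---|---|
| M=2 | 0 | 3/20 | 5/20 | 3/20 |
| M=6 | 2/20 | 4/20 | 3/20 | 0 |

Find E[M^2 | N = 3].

16

P(N = 3) = 2/5.
Σ M^2·P over the event = 4·(5/20) + 36·(3/20) = 32/5.
E[M^2 | N = 3] = (32/5) / (2/5) = 16.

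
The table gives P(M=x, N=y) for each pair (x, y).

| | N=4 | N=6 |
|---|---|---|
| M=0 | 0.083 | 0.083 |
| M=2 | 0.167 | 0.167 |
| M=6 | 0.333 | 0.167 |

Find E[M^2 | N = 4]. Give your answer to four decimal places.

P(N = 4) = 0.583.
Σ M^2·P over the event = 0·(0.083) + 4·(0.167) + 36·(0.333) = 12.656.
E[M^2 | N = 4] = (12.656) / (0.583) = 21.7084.

21.7084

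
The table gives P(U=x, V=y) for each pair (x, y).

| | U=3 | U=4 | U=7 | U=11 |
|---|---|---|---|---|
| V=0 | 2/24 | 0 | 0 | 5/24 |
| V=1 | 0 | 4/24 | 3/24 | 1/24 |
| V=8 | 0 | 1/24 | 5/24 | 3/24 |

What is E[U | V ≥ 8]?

P(V ≥ 8) = 3/8.
Σ U·P over the event = 4·(1/24) + 7·(5/24) + 11·(3/24) = 3.
E[U | V ≥ 8] = (3) / (3/8) = 8.

8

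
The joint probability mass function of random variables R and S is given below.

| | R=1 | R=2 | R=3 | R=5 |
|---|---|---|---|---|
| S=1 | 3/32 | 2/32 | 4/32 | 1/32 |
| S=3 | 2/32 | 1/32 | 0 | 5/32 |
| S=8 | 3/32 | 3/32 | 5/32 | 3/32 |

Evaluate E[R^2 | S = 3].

131/8

P(S = 3) = 1/4.
Σ R^2·P over the event = 1·(2/32) + 4·(1/32) + 25·(5/32) = 131/32.
E[R^2 | S = 3] = (131/32) / (1/4) = 131/8.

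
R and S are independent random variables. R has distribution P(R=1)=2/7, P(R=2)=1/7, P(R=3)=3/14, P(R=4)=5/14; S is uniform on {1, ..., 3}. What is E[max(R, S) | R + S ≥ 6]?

P(R + S ≥ 6) = 13/42.
Summing max(R,S)·P(x,y) over outcomes with R + S ≥ 6 gives 7/6.
E[max(R, S) | R + S ≥ 6] = (7/6) / (13/42) = 49/13.

49/13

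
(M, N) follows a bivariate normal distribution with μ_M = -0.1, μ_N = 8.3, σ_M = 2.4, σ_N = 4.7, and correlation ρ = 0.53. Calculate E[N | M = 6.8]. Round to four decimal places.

15.4616

The regression of N on M has slope ρ·σ_N/σ_M and passes through (μ_M, μ_N).
E[N | M=6.8] = 8.3 + (0.53)·(4.7/2.4)·(6.8 − (-0.1)) = 8.3 + (1.03792)·(6.9) = 15.4616.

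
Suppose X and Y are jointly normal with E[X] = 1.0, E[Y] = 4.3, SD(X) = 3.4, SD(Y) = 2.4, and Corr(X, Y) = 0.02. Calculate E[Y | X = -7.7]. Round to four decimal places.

4.1772

For a bivariate normal, E[Y | X=x] = μ_Y + ρ·(σ_Y/σ_X)·(x − μ_X).
E[Y | X=-7.7] = 4.3 + (0.02)·(2.4/3.4)·(-7.7 − (1.0)) = 4.3 + (0.014118)·(-8.7) = 4.1772.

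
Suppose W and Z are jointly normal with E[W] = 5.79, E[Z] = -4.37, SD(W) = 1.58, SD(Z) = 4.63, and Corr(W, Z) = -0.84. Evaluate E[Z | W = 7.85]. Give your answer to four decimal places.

-9.4407

E[Z | W=x] = μ_Z + ρ(σ_Z/σ_W)(x − μ_W) for jointly normal variables.
E[Z | W=7.85] = -4.37 + (-0.84)·(4.63/1.58)·(7.85 − (5.79)) = -4.37 + (-2.4615)·(2.06) = -9.4407.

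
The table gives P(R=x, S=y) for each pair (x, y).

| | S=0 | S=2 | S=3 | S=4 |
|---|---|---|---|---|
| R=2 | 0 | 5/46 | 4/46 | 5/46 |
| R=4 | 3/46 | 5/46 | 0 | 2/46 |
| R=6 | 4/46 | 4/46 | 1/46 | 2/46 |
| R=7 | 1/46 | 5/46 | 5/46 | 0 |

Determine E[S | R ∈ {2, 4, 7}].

P(R ∈ {2, 4, 7}) = 35/46.
Summing S·P(R=x,S=y) over the conditioning event gives 85/46.
E[S | R ∈ {2, 4, 7}] = (85/46) / (35/46) = 17/7.

17/7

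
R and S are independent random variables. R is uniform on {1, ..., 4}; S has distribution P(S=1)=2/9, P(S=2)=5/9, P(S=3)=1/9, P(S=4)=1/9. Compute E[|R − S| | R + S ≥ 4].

P(R + S ≥ 4) = 3/4.
Summing |R−S|·P(x,y) over outcomes with R + S ≥ 4 gives 35/36.
E[|R − S| | R + S ≥ 4] = (35/36) / (3/4) = 35/27.

35/27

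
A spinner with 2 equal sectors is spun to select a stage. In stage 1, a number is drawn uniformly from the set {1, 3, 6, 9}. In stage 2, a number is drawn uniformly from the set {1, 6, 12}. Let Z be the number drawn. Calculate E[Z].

133/24

E[Z | stage 1] = (1+3+6+9)/4 = 19/4.
E[Z | stage 2] = (1+6+12)/3 = 19/3.
E[Z] = (1/2)·(19/4) + (1/2)·(19/3) = 133/24.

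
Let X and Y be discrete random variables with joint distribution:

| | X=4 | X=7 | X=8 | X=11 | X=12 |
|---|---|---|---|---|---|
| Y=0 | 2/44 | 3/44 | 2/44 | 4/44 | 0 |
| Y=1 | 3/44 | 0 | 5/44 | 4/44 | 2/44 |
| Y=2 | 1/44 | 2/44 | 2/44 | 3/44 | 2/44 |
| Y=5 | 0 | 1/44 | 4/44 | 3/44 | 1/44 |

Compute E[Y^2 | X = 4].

P(X = 4) = 3/22.
Σ Y^2·P over the event = 0·(2/44) + 1·(3/44) + 4·(1/44) = 7/44.
E[Y^2 | X = 4] = (7/44) / (3/22) = 7/6.

7/6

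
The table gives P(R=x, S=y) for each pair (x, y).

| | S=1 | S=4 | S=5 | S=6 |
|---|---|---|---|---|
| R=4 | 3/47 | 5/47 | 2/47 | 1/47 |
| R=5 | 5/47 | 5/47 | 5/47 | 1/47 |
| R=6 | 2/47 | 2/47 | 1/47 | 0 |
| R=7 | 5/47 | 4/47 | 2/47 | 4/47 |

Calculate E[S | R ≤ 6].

P(R ≤ 6) = 32/47.
Summing S·P(R=x,S=y) over the conditioning event gives 110/47.
E[S | R ≤ 6] = (110/47) / (32/47) = 55/16.

55/16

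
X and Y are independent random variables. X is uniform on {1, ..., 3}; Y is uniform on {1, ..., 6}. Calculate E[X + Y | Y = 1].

Outcomes with Y = 1: (1,1), (2,1), (3,1), each with probability 1/18.
E[X + Y | Y = 1] = (2 + 3 + 4) / 3 = 3.

3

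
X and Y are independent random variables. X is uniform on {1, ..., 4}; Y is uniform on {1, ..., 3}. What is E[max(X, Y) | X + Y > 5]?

11/3

P(X + Y > 5) = 1/4.
Summing max(X,Y)·P(x,y) over outcomes with X + Y > 5 gives 11/12.
E[max(X, Y) | X + Y > 5] = (11/12) / (1/4) = 11/3.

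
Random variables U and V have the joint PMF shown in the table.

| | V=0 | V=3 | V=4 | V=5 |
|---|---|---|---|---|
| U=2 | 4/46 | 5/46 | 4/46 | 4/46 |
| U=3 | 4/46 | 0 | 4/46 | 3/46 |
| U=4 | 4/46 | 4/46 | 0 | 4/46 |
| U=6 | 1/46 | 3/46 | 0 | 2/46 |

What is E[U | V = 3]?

11/3

P(V = 3) = 6/23.
Σ U·P over the event = 2·(5/46) + 4·(4/46) + 6·(3/46) = 22/23.
E[U | V = 3] = (22/23) / (6/23) = 11/3.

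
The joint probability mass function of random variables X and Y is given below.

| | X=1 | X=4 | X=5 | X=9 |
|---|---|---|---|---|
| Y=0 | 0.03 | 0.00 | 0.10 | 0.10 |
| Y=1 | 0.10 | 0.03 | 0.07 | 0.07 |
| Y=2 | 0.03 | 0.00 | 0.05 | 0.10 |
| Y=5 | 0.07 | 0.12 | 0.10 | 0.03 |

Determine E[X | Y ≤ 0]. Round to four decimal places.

P(Y ≤ 0) = 0.23.
Σ X·P over the event = 1·(0.03) + 5·(0.10) + 9·(0.10) = 1.43.
E[X | Y ≤ 0] = (1.43) / (0.23) = 6.2174.

6.2174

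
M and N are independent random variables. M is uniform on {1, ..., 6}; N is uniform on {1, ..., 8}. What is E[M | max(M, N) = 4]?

22/7

P(max(M, N) = 4) = 7/48.
Summing M·P(x,y) over outcomes with max(M, N) = 4 gives 11/24.
E[M | max(M, N) = 4] = (11/24) / (7/48) = 22/7.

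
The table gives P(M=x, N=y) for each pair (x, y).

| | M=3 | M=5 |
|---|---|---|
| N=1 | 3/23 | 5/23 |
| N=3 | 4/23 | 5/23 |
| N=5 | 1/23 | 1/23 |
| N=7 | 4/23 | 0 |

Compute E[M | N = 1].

P(N = 1) = 8/23.
Σ M·P over the event = 3·(3/23) + 5·(5/23) = 34/23.
E[M | N = 1] = (34/23) / (8/23) = 17/4.

17/4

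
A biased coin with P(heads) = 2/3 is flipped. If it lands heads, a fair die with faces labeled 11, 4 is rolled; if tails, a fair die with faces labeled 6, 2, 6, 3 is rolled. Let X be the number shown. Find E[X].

E[X | heads] = (11+4)/2 = 15/2.
E[X | tails] = (6+2+6+3)/4 = 17/4.
E[X] = (2/3)·(15/2) + (1/3)·(17/4) = 77/12.

77/12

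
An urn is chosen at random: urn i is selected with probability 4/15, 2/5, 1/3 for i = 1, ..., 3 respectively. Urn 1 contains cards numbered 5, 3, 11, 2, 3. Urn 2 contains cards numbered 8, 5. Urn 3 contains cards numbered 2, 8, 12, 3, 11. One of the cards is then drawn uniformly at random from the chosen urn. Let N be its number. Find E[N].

E[N | urn 1] = (5+3+11+2+3)/5 = 24/5.
E[N | urn 2] = (8+5)/2 = 13/2.
E[N | urn 3] = (2+8+12+3+11)/5 = 36/5.
By the law of total expectation,
E[N] = (4/15)·(24/5) + (2/5)·(13/2) + (1/3)·(36/5) = 157/25.

157/25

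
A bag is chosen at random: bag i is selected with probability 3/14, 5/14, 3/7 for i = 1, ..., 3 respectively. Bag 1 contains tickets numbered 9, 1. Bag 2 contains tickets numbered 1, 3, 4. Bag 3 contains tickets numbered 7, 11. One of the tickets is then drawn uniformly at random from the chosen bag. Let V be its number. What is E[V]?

247/42

E[V | bag 1] = (9+1)/2 = 5.
E[V | bag 2] = (1+3+4)/3 = 8/3.
E[V | bag 3] = (7+11)/2 = 9.
By the law of total expectation,
E[V] = (3/14)·(5) + (5/14)·(8/3) + (3/7)·(9) = 247/42.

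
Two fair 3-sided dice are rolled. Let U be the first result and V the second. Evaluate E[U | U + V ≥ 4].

7/3

P(U + V ≥ 4) = 2/3.
Summing U·P(x,y) over outcomes with U + V ≥ 4 gives 14/9.
E[U | U + V ≥ 4] = (14/9) / (2/3) = 7/3.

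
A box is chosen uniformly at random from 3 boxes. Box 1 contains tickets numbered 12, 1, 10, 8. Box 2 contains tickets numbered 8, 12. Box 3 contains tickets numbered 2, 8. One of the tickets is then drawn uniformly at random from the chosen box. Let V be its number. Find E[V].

E[V | box 1] = (12+1+10+8)/4 = 31/4.
E[V | box 2] = (8+12)/2 = 10.
E[V | box 3] = (2+8)/2 = 5.
By the law of total expectation,
E[V] = (1/3)·(31/4) + (1/3)·(10) + (1/3)·(5) = 91/12.

91/12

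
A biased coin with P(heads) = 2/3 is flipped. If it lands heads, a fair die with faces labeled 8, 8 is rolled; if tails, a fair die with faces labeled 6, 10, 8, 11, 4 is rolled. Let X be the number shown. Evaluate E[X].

119/15

E[X | heads] = (8+8)/2 = 8.
E[X | tails] = (6+10+8+11+4)/5 = 39/5.
E[X] = (2/3)·(8) + (1/3)·(39/5) = 119/15.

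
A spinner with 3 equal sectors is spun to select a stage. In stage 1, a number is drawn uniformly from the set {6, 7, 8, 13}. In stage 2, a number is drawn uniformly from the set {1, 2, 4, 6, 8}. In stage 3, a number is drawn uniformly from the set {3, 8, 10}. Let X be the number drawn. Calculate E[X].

197/30

E[X | stage 1] = (6+7+8+13)/4 = 17/2.
E[X | stage 2] = (1+2+4+6+8)/5 = 21/5.
E[X | stage 3] = (3+8+10)/3 = 7.
By the law of total expectation,
E[X] = (1/3)·(17/2) + (1/3)·(21/5) + (1/3)·(7) = 197/30.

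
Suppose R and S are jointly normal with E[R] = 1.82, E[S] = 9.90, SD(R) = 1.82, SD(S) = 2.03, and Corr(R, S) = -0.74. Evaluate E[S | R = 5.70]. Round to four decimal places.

6.6975

The regression of S on R has slope ρ·σ_S/σ_R and passes through (μ_R, μ_S).
E[S | R=5.70] = 9.90 + (-0.74)·(2.03/1.82)·(5.70 − (1.82)) = 9.90 + (-0.82538)·(3.88) = 6.6975.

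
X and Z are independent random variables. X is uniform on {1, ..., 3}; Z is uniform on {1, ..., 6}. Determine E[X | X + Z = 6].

Outcomes with X + Z = 6: (1,5), (2,4), (3,3), each with probability 1/18.
E[X | X + Z = 6] = (1 + 2 + 3) / 3 = 2.

2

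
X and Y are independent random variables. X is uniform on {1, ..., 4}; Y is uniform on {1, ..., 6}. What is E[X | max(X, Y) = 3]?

12/5

Outcomes with max(X, Y) = 3: (1,3), (2,3), (3,1), (3,2), (3,3), each with probability 1/24.
E[X | max(X, Y) = 3] = (1 + 2 + 3 + 3 + 3) / 5 = 12/5.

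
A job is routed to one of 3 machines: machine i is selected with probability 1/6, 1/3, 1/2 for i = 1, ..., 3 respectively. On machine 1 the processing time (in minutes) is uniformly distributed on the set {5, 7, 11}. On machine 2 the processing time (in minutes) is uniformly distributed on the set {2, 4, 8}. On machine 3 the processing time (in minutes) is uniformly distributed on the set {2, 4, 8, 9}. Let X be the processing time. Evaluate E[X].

E[X | machine 1] = (5+7+11)/3 = 23/3.
E[X | machine 2] = (2+4+8)/3 = 14/3.
E[X | machine 3] = (2+4+8+9)/4 = 23/4.
E[X] = (1/6)·(23/3) + (1/3)·(14/3) + (1/2)·(23/4) = 137/24.

137/24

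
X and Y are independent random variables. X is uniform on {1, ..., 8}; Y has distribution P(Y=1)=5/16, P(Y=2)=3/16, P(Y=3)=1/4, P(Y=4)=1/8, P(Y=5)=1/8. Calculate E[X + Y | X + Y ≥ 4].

P(X + Y ≥ 4) = 115/128.
Summing (X+Y)·P(x,y) over outcomes with X + Y ≥ 4 gives 435/64.
E[X + Y | X + Y ≥ 4] = (435/64) / (115/128) = 174/23.

174/23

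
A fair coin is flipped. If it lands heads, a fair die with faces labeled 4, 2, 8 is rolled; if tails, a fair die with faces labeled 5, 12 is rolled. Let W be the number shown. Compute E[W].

79/12

E[W | heads] = (4+2+8)/3 = 14/3.
E[W | tails] = (5+12)/2 = 17/2.
E[W] = (1/2)·(14/3) + (1/2)·(17/2) = 79/12.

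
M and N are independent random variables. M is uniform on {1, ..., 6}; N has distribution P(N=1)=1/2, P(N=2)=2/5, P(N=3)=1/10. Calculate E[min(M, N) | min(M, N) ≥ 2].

54/25

P(min(M, N) ≥ 2) = 5/12.
Summing min(M,N)·P(x,y) over outcomes with min(M, N) ≥ 2 gives 9/10.
E[min(M, N) | min(M, N) ≥ 2] = (9/10) / (5/12) = 54/25.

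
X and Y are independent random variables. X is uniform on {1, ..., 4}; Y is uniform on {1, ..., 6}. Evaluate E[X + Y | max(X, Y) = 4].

P(max(X, Y) = 4) = 7/24.
Summing (X+Y)·P(x,y) over outcomes with max(X, Y) = 4 gives 11/6.
E[X + Y | max(X, Y) = 4] = (11/6) / (7/24) = 44/7.

44/7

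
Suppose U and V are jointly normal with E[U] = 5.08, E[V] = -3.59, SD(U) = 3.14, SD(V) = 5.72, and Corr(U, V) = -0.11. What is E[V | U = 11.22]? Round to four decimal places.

-4.8203

The regression of V on U has slope ρ·σ_V/σ_U and passes through (μ_U, μ_V).
E[V | U=11.22] = -3.59 + (-0.11)·(5.72/3.14)·(11.22 − (5.08)) = -3.59 + (-0.20038)·(6.14) = -4.8203.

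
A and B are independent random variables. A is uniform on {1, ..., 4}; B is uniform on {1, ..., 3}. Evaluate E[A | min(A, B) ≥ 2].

Outcomes with min(A, B) ≥ 2: (2,2), (2,3), (3,2), (3,3), (4,2), (4,3), each with probability 1/12.
E[A | min(A, B) ≥ 2] = (2 + 2 + 3 + 3 + 4 + 4) / 6 = 3.

3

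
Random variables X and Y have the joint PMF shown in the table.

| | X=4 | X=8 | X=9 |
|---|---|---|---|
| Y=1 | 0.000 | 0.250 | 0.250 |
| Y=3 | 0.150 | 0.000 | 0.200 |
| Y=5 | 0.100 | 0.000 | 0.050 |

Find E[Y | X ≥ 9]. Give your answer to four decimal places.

2.2000

P(X ≥ 9) = 0.500.
Σ Y·P over the event = 1·(0.250) + 3·(0.200) + 5·(0.050) = 1.100.
E[Y | X ≥ 9] = (1.100) / (0.500) = 2.2000.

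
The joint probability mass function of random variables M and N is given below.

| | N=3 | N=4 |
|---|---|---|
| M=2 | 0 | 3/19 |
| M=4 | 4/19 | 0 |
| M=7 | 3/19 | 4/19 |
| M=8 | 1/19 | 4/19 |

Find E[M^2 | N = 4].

P(N = 4) = 11/19.
Σ M^2·P over the event = 4·(3/19) + 49·(4/19) + 64·(4/19) = 464/19.
E[M^2 | N = 4] = (464/19) / (11/19) = 464/11.

464/11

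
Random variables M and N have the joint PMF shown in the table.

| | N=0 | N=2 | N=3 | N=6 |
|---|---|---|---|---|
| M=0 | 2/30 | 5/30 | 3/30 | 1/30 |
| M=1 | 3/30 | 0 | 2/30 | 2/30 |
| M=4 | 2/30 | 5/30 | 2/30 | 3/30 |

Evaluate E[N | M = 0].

25/11

P(M = 0) = 11/30.
Summing N·P(M=x,N=y) over the conditioning event gives 5/6.
E[N | M = 0] = (5/6) / (11/30) = 25/11.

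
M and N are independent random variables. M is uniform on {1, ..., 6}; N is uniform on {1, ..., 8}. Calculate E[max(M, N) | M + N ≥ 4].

82/15

P(M + N ≥ 4) = 15/16.
Summing max(M,N)·P(x,y) over outcomes with M + N ≥ 4 gives 41/8.
E[max(M, N) | M + N ≥ 4] = (41/8) / (15/16) = 82/15.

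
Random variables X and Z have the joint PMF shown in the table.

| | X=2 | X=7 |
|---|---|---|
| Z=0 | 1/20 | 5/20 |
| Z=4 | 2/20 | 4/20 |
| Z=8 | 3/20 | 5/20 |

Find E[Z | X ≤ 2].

16/3

P(X ≤ 2) = 3/10.
Σ Z·P over the event = 0·(1/20) + 4·(2/20) + 8·(3/20) = 8/5.
E[Z | X ≤ 2] = (8/5) / (3/10) = 16/3.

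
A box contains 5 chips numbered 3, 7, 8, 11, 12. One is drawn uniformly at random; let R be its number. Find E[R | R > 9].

23/2

P(R > 9) = 2/5.
Σ over the event: 11·1/5 + 12·1/5 = 23/5.
E[R | R > 9] = (23/5) / (2/5) = 23/2.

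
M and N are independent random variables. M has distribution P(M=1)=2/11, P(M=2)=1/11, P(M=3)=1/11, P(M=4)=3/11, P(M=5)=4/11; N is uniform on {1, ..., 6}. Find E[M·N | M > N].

283/28

P(M > N) = 14/33.
Summing MN·P(x,y) over outcomes with M > N gives 283/66.
E[M·N | M > N] = (283/66) / (14/33) = 283/28.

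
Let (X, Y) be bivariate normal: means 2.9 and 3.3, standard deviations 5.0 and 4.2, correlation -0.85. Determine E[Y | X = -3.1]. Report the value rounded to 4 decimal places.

The regression of Y on X has slope ρ·σ_Y/σ_X and passes through (μ_X, μ_Y).
E[Y | X=-3.1] = 3.3 + (-0.85)·(4.2/5.0)·(-3.1 − (2.9)) = 3.3 + (-0.714)·(-6) = 7.5840.

7.5840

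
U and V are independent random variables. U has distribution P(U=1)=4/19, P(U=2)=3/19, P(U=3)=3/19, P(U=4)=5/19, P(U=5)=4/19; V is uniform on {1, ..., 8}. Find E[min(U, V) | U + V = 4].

13/10

P(U + V = 4) = 5/76.
Summing min(U,V)·P(x,y) over outcomes with U + V = 4 gives 13/152.
E[min(U, V) | U + V = 4] = (13/152) / (5/76) = 13/10.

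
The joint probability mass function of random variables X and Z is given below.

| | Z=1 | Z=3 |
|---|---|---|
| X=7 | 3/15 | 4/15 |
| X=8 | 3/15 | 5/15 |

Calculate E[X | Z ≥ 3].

68/9

P(Z ≥ 3) = 3/5.
Σ X·P over the event = 7·(4/15) + 8·(5/15) = 68/15.
E[X | Z ≥ 3] = (68/15) / (3/5) = 68/9.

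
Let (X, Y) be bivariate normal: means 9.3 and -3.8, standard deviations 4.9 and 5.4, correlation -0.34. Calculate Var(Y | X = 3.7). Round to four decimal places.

25.7891

The conditional variance in a bivariate normal is σ_Y²(1 − ρ²), independent of x.
Var(Y | X=3.7) = (5.4)²·(1 − (-0.34)²) = 29.16·0.8844 = 25.7891.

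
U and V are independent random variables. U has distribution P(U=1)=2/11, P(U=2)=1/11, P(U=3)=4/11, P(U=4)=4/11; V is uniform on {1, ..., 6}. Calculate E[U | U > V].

P(U > V) = 7/22.
Summing U·P(x,y) over outcomes with U > V gives 37/33.
E[U | U > V] = (37/33) / (7/22) = 74/21.

74/21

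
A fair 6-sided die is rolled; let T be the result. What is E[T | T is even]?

Given T is even, T is equally likely to be any of {2, 4, 6}.
E[T | T is even] = (2 + 4 + 6) / 3 = 4.

4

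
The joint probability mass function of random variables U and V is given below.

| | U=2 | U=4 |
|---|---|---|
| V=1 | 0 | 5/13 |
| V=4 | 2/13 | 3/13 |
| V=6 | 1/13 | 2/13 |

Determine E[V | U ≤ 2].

P(U ≤ 2) = 3/13.
Σ V·P over the event = 4·(2/13) + 6·(1/13) = 14/13.
E[V | U ≤ 2] = (14/13) / (3/13) = 14/3.

14/3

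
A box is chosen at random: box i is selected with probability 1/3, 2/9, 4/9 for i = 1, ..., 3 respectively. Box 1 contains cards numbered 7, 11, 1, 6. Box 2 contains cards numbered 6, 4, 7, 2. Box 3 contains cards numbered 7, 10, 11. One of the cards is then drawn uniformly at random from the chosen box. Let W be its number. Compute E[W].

E[W | box 1] = (7+11+1+6)/4 = 25/4.
E[W | box 2] = (6+4+7+2)/4 = 19/4.
E[W | box 3] = (7+10+11)/3 = 28/3.
By the law of total expectation,
E[W] = (1/3)·(25/4) + (2/9)·(19/4) + (4/9)·(28/3) = 787/108.

787/108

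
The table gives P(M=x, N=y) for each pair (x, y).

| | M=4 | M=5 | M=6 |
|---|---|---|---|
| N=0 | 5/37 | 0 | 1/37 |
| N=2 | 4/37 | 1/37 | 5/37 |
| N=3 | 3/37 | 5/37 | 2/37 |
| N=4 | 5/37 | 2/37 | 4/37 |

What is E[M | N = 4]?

P(N = 4) = 11/37.
Σ M·P over the event = 4·(5/37) + 5·(2/37) + 6·(4/37) = 54/37.
E[M | N = 4] = (54/37) / (11/37) = 54/11.

54/11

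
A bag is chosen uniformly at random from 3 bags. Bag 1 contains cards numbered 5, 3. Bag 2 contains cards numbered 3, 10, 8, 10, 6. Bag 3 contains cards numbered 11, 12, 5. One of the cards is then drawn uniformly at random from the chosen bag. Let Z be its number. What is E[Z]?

311/45

E[Z | bag 1] = (5+3)/2 = 4.
E[Z | bag 2] = (3+10+8+10+6)/5 = 37/5.
E[Z | bag 3] = (11+12+5)/3 = 28/3.
E[Z] = (1/3)·(4) + (1/3)·(37/5) + (1/3)·(28/3) = 311/45.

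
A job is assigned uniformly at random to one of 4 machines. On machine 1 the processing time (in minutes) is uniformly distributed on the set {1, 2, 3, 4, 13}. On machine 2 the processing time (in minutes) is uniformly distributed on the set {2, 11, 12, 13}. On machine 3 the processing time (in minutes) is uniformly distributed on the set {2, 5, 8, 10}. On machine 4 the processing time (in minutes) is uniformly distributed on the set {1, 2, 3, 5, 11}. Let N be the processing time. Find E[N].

E[N | machine 1] = (1+2+3+4+13)/5 = 23/5.
E[N | machine 2] = (2+11+12+13)/4 = 19/2.
E[N | machine 3] = (2+5+8+10)/4 = 25/4.
E[N | machine 4] = (1+2+3+5+11)/5 = 22/5.
E[N] = (1/4)·(23/5) + (1/4)·(19/2) + (1/4)·(25/4) + (1/4)·(22/5) = 99/16.

99/16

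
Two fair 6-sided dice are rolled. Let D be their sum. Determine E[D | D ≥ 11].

P(D ≥ 11) = 1/12.
Σ over the event: 11·1/18 + 12·1/36 = 17/18.
E[D | D ≥ 11] = (17/18) / (1/12) = 34/3.

34/3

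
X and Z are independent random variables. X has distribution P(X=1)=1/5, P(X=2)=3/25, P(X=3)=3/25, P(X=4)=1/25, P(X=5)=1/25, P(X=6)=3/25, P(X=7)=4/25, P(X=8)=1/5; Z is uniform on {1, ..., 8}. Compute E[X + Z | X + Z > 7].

1492/135

P(X + Z > 7) = 27/40.
Summing (X+Z)·P(x,y) over outcomes with X + Z > 7 gives 373/50.
E[X + Z | X + Z > 7] = (373/50) / (27/40) = 1492/135.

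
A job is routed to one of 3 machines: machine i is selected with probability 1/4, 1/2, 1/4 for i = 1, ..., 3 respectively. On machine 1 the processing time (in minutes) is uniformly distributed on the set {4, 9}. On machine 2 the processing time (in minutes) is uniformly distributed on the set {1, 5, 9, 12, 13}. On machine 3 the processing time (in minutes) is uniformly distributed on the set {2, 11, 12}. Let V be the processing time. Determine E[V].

185/24

E[V | machine 1] = (4+9)/2 = 13/2.
E[V | machine 2] = (1+5+9+12+13)/5 = 8.
E[V | machine 3] = (2+11+12)/3 = 25/3.
By the law of total expectation,
E[V] = (1/4)·(13/2) + (1/2)·(8) + (1/4)·(25/3) = 185/24.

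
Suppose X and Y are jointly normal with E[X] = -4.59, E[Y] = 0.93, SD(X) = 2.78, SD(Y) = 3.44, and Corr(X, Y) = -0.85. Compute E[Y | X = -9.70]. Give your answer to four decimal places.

E[Y | X=x] = μ_Y + ρ(σ_Y/σ_X)(x − μ_X) for jointly normal variables.
E[Y | X=-9.70] = 0.93 + (-0.85)·(3.44/2.78)·(-9.70 − (-4.59)) = 0.93 + (-1.0518)·(-5.11) = 6.3047.

6.3047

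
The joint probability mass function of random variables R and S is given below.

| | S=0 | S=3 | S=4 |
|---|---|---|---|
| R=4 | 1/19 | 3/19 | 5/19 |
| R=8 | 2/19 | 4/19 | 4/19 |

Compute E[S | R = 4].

29/9

P(R = 4) = 9/19.
Σ S·P over the event = 0·(1/19) + 3·(3/19) + 4·(5/19) = 29/19.
E[S | R = 4] = (29/19) / (9/19) = 29/9.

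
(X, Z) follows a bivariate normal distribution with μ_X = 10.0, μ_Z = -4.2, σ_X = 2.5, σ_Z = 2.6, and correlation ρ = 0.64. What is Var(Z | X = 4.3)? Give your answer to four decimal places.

3.9911

For a bivariate normal, Var(Z | X=x) = σ_Z²(1 − ρ²).
Var(Z | X=4.3) = (2.6)²·(1 − (0.64)²) = 6.76·0.5904 = 3.9911.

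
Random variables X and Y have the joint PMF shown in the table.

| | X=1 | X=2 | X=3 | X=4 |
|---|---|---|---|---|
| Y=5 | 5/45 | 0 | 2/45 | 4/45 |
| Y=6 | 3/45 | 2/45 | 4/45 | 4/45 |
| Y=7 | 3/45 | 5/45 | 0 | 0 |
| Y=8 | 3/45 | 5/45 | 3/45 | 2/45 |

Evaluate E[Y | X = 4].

P(X = 4) = 2/9.
Σ Y·P over the event = 5·(4/45) + 6·(4/45) + 8·(2/45) = 4/3.
E[Y | X = 4] = (4/3) / (2/9) = 6.

6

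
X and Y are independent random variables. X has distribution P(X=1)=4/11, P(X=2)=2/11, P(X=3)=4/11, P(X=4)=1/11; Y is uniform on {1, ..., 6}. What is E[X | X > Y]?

40/13

P(X > Y) = 13/66.
Summing X·P(x,y) over outcomes with X > Y gives 20/33.
E[X | X > Y] = (20/33) / (13/66) = 40/13.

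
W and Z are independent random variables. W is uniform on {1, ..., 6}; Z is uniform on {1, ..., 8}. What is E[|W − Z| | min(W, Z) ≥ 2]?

15/7

P(min(W, Z) ≥ 2) = 35/48.
Summing |W−Z|·P(x,y) over outcomes with min(W, Z) ≥ 2 gives 25/16.
E[|W − Z| | min(W, Z) ≥ 2] = (25/16) / (35/48) = 15/7.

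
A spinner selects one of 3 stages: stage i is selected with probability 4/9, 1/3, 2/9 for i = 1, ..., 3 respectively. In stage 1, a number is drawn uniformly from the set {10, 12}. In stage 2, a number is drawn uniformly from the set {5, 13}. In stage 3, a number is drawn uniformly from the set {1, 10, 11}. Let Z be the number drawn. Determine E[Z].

E[Z | stage 1] = (10+12)/2 = 11.
E[Z | stage 2] = (5+13)/2 = 9.
E[Z | stage 3] = (1+10+11)/3 = 22/3.
E[Z] = (4/9)·(11) + (1/3)·(9) + (2/9)·(22/3) = 257/27.

257/27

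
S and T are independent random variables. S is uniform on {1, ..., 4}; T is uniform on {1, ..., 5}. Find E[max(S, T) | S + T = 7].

Outcomes with S + T = 7: (2,5), (3,4), (4,3), each with probability 1/20.
E[max(S, T) | S + T = 7] = (5 + 4 + 4) / 3 = 13/3.

13/3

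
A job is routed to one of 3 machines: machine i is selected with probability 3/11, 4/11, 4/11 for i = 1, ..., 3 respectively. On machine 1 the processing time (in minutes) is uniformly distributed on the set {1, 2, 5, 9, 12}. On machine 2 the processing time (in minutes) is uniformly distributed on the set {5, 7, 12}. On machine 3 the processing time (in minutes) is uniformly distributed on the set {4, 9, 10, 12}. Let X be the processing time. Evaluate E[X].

422/55

E[X | machine 1] = (1+2+5+9+12)/5 = 29/5.
E[X | machine 2] = (5+7+12)/3 = 8.
E[X | machine 3] = (4+9+10+12)/4 = 35/4.
E[X] = (3/11)·(29/5) + (4/11)·(8) + (4/11)·(35/4) = 422/55.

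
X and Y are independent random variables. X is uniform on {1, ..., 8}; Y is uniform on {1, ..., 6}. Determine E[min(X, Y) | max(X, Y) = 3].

Outcomes with max(X, Y) = 3: (1,3), (2,3), (3,1), (3,2), (3,3), each with probability 1/48.
E[min(X, Y) | max(X, Y) = 3] = (1 + 2 + 1 + 2 + 3) / 5 = 9/5.

9/5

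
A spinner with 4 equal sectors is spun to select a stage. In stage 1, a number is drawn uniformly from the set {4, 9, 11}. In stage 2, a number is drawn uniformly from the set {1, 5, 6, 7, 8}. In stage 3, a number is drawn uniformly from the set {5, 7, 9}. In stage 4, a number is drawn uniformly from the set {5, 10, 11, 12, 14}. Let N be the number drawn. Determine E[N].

77/10

E[N | stage 1] = (4+9+11)/3 = 8.
E[N | stage 2] = (1+5+6+7+8)/5 = 27/5.
E[N | stage 3] = (5+7+9)/3 = 7.
E[N | stage 4] = (5+10+11+12+14)/5 = 52/5.
By the law of total expectation,
E[N] = (1/4)·(8) + (1/4)·(27/5) + (1/4)·(7) + (1/4)·(52/5) = 77/10.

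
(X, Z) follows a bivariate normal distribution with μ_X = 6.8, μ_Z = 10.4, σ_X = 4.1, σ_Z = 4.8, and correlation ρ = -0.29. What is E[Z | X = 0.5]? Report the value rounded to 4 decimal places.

E[Z | X=x] = μ_Z + ρ(σ_Z/σ_X)(x − μ_X) for jointly normal variables.
E[Z | X=0.5] = 10.4 + (-0.29)·(4.8/4.1)·(0.5 − (6.8)) = 10.4 + (-0.33951)·(-6.3) = 12.5389.

12.5389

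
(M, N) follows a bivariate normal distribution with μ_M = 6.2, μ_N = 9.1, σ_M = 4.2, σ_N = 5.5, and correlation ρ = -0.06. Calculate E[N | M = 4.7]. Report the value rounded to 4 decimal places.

For a bivariate normal, E[N | M=x] = μ_N + ρ·(σ_N/σ_M)·(x − μ_M).
E[N | M=4.7] = 9.1 + (-0.06)·(5.5/4.2)·(4.7 − (6.2)) = 9.1 + (-0.078571)·(-1.5) = 9.2179.

9.2179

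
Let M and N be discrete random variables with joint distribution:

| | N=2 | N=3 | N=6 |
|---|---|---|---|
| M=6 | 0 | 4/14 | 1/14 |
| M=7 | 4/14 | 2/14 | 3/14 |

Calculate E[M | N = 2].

P(N = 2) = 2/7.
Σ M·P over the event = 7·(4/14) = 2.
E[M | N = 2] = (2) / (2/7) = 7.

7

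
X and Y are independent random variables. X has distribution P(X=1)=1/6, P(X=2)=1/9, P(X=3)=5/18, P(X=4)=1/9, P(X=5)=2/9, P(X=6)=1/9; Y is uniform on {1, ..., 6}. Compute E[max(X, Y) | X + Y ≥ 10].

23/4

P(X + Y ≥ 10) = 4/27.
Summing max(X,Y)·P(x,y) over outcomes with X + Y ≥ 10 gives 23/27.
E[max(X, Y) | X + Y ≥ 10] = (23/27) / (4/27) = 23/4.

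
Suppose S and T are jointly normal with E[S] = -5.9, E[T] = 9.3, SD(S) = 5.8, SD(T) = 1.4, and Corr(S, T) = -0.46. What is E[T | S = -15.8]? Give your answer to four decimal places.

10.3992

E[T | S=x] = μ_T + ρ(σ_T/σ_S)(x − μ_S) for jointly normal variables.
E[T | S=-15.8] = 9.3 + (-0.46)·(1.4/5.8)·(-15.8 − (-5.9)) = 9.3 + (-0.11103)·(-9.9) = 10.3992.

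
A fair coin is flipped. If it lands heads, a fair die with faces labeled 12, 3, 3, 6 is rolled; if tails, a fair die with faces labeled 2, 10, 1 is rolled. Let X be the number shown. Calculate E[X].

31/6

E[X | heads] = (12+3+3+6)/4 = 6.
E[X | tails] = (2+10+1)/3 = 13/3.
By the law of total expectation,
E[X] = (1/2)·(6) + (1/2)·(13/3) = 31/6.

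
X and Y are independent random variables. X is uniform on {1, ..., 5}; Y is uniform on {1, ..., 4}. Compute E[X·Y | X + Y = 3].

Outcomes with X + Y = 3: (1,2), (2,1), each with probability 1/20.
E[X·Y | X + Y = 3] = (2 + 2) / 2 = 2.

2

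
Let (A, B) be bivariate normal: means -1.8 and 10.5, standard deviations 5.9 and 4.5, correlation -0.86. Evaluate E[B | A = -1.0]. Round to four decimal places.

9.9753

E[B | A=x] = μ_B + ρ(σ_B/σ_A)(x − μ_A) for jointly normal variables.
E[B | A=-1.0] = 10.5 + (-0.86)·(4.5/5.9)·(-1.0 − (-1.8)) = 10.5 + (-0.65593)·(0.8) = 9.9753.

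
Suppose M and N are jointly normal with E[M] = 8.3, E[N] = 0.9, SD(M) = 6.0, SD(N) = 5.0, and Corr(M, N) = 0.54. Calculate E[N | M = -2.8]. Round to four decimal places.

For a bivariate normal, E[N | M=x] = μ_N + ρ·(σ_N/σ_M)·(x − μ_M).
E[N | M=-2.8] = 0.9 + (0.54)·(5.0/6.0)·(-2.8 − (8.3)) = 0.9 + (0.45)·(-11.1) = -4.0950.

-4.0950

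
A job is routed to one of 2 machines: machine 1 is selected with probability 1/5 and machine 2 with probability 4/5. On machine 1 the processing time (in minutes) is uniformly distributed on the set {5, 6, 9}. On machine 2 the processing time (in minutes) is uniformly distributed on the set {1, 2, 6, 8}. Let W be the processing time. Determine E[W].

E[W | machine 1] = (5+6+9)/3 = 20/3.
E[W | machine 2] = (1+2+6+8)/4 = 17/4.
By the law of total expectation,
E[W] = (1/5)·(20/3) + (4/5)·(17/4) = 71/15.

71/15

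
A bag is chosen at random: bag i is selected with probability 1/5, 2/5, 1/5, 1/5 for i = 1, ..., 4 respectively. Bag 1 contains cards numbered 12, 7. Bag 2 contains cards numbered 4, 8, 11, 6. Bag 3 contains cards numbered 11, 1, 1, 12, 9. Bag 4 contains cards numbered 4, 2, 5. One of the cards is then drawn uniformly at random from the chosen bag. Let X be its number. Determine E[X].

E[X | bag 1] = (12+7)/2 = 19/2.
E[X | bag 2] = (4+8+11+6)/4 = 29/4.
E[X | bag 3] = (11+1+1+12+9)/5 = 34/5.
E[X | bag 4] = (4+2+5)/3 = 11/3.
E[X] = (1/5)·(19/2) + (2/5)·(29/4) + (1/5)·(34/5) + (1/5)·(11/3) = 517/75.

517/75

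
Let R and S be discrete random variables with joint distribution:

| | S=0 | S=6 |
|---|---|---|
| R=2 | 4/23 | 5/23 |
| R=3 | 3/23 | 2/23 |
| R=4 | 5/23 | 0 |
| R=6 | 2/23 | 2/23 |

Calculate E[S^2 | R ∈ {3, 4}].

36/5

P(R ∈ {3, 4}) = 10/23.
Σ S^2·P over the event = 0·(3/23) + 36·(2/23) + 0·(5/23) = 72/23.
E[S^2 | R ∈ {3, 4}] = (72/23) / (10/23) = 36/5.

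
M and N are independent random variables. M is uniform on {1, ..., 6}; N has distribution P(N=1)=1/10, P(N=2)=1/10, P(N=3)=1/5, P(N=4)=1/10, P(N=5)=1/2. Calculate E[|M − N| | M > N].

P(M > N) = 11/30.
Summing |M−N|·P(x,y) over outcomes with M > N gives 3/4.
E[|M − N| | M > N] = (3/4) / (11/30) = 45/22.

45/22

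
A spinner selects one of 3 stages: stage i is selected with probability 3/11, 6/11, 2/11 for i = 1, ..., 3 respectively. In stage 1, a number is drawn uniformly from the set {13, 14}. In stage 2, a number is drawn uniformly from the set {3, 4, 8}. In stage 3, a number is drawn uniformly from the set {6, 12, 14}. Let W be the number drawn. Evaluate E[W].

E[W | stage 1] = (13+14)/2 = 27/2.
E[W | stage 2] = (3+4+8)/3 = 5.
E[W | stage 3] = (6+12+14)/3 = 32/3.
By the law of total expectation,
E[W] = (3/11)·(27/2) + (6/11)·(5) + (2/11)·(32/3) = 551/66.

551/66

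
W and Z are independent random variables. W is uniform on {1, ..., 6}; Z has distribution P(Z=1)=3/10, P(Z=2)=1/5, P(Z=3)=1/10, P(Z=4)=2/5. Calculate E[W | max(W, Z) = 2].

12/7

P(max(W, Z) = 2) = 7/60.
Summing W·P(x,y) over outcomes with max(W, Z) = 2 gives 1/5.
E[W | max(W, Z) = 2] = (1/5) / (7/60) = 12/7.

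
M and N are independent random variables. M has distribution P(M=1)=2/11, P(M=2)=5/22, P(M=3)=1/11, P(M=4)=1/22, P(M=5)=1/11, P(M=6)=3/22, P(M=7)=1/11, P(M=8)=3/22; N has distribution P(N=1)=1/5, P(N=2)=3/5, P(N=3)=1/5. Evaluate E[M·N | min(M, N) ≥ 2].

43/4

P(min(M, N) ≥ 2) = 36/55.
Summing MN·P(x,y) over outcomes with min(M, N) ≥ 2 gives 387/55.
E[M·N | min(M, N) ≥ 2] = (387/55) / (36/55) = 43/4.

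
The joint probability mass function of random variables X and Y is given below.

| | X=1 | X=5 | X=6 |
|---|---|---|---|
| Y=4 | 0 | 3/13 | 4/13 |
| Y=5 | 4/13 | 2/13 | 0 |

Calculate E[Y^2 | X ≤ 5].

P(X ≤ 5) = 9/13.
Σ Y^2·P over the event = 25·(4/13) + 16·(3/13) + 25·(2/13) = 198/13.
E[Y^2 | X ≤ 5] = (198/13) / (9/13) = 22.

22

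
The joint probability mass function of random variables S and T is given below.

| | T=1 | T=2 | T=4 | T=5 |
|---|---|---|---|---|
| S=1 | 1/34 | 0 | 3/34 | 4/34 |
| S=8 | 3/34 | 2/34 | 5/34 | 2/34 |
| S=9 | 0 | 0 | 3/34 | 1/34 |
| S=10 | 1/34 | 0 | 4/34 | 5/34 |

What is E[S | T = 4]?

P(T = 4) = 15/34.
Summing S·P(S=x,T=y) over the conditioning event gives 55/17.
E[S | T = 4] = (55/17) / (15/34) = 22/3.

22/3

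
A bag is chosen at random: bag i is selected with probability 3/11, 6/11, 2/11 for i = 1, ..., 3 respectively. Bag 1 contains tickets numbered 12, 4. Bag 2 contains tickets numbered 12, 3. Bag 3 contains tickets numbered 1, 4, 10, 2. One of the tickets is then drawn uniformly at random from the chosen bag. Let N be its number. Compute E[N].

E[N | bag 1] = (12+4)/2 = 8.
E[N | bag 2] = (12+3)/2 = 15/2.
E[N | bag 3] = (1+4+10+2)/4 = 17/4.
E[N] = (3/11)·(8) + (6/11)·(15/2) + (2/11)·(17/4) = 155/22.

155/22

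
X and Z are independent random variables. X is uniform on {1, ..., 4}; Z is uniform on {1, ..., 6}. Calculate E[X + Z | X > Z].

Outcomes with X > Z: (2,1), (3,1), (3,2), (4,1), (4,2), (4,3), each with probability 1/24.
E[X + Z | X > Z] = (3 + 4 + 5 + 5 + 6 + 7) / 6 = 5.

5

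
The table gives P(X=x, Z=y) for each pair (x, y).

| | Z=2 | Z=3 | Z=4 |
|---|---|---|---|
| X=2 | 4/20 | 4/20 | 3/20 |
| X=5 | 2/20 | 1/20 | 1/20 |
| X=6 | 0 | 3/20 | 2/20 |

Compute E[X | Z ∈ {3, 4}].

P(Z ∈ {3, 4}) = 7/10.
Σ X·P over the event = 2·(4/20) + 2·(3/20) + 5·(1/20) + 5·(1/20) + 6·(3/20) + 6·(2/20) = 27/10.
E[X | Z ∈ {3, 4}] = (27/10) / (7/10) = 27/7.

27/7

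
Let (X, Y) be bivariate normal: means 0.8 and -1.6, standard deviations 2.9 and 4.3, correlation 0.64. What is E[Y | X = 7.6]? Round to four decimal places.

The regression of Y on X has slope ρ·σ_Y/σ_X and passes through (μ_X, μ_Y).
E[Y | X=7.6] = -1.6 + (0.64)·(4.3/2.9)·(7.6 − (0.8)) = -1.6 + (0.94897)·(6.8) = 4.8530.

4.8530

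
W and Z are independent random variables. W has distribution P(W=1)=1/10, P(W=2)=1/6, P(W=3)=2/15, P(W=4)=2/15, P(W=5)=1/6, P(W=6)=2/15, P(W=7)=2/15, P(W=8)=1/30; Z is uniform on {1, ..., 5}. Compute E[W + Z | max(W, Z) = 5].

P(max(W, Z) = 5) = 41/150.
Summing (W+Z)·P(x,y) over outcomes with max(W, Z) = 5 gives 107/50.
E[W + Z | max(W, Z) = 5] = (107/50) / (41/150) = 321/41.

321/41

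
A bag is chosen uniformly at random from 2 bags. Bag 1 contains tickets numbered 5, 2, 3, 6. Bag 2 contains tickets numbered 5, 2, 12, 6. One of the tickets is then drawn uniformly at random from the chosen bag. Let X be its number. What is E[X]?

41/8

E[X | bag 1] = (5+2+3+6)/4 = 4.
E[X | bag 2] = (5+2+12+6)/4 = 25/4.
E[X] = (1/2)·(4) + (1/2)·(25/4) = 41/8.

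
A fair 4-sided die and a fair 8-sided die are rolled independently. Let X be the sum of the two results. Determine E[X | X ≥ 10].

P(X ≥ 10) = 3/16.
Σ over the event: 10·3/32 + 11·1/16 + 12·1/32 = 2.
E[X | X ≥ 10] = (2) / (3/16) = 32/3.

32/3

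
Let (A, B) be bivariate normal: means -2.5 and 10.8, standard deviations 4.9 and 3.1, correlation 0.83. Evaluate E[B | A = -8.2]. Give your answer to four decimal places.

E[B | A=x] = μ_B + ρ(σ_B/σ_A)(x − μ_A) for jointly normal variables.
E[B | A=-8.2] = 10.8 + (0.83)·(3.1/4.9)·(-8.2 − (-2.5)) = 10.8 + (0.5251)·(-5.7) = 7.8069.

7.8069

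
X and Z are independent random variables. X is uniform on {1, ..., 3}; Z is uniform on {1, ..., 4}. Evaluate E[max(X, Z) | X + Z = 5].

Outcomes with X + Z = 5: (1,4), (2,3), (3,2), each with probability 1/12.
E[max(X, Z) | X + Z = 5] = (4 + 3 + 3) / 3 = 10/3.

10/3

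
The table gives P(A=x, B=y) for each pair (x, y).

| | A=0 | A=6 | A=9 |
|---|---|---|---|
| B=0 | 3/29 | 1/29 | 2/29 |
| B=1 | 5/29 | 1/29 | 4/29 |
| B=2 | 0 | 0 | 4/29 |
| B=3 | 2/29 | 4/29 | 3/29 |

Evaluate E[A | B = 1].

21/5

P(B = 1) = 10/29.
Σ A·P over the event = 0·(5/29) + 6·(1/29) + 9·(4/29) = 42/29.
E[A | B = 1] = (42/29) / (10/29) = 21/5.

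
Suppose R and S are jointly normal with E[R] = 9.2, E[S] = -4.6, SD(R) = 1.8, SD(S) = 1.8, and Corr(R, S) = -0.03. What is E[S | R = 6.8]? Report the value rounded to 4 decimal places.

-4.5280

The regression of S on R has slope ρ·σ_S/σ_R and passes through (μ_R, μ_S).
E[S | R=6.8] = -4.6 + (-0.03)·(1.8/1.8)·(6.8 − (9.2)) = -4.6 + (-0.03)·(-2.4) = -4.5280.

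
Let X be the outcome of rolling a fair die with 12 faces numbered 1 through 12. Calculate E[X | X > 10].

Given X > 10, X is equally likely to be any of {11, 12}.
E[X | X > 10] = (11 + 12) / 2 = 23/2.

23/2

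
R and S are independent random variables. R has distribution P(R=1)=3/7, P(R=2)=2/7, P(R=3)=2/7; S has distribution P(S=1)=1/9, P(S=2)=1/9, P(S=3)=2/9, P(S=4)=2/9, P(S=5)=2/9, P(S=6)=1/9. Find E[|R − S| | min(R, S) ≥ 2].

P(min(R, S) ≥ 2) = 32/63.
Summing |R−S|·P(x,y) over outcomes with min(R, S) ≥ 2 gives 52/63.
E[|R − S| | min(R, S) ≥ 2] = (52/63) / (32/63) = 13/8.

13/8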